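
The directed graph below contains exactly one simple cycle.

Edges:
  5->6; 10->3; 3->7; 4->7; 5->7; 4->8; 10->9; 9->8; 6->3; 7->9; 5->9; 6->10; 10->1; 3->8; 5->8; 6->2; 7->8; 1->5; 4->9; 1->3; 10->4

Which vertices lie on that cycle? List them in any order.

1, 5, 6, 10

DFS with gray/black marking from 6:
6 gray
  10 gray
    1 gray
      5 gray
        7 gray
          9 gray
            8 gray
            8 black
          9 black
          7→8: 8 black — skip
        7 black
        5→6: 6 is gray → back edge
Back edge closes the cycle 6 → 10 → 1 → 5 → 6; its vertices are {1, 5, 6, 10}.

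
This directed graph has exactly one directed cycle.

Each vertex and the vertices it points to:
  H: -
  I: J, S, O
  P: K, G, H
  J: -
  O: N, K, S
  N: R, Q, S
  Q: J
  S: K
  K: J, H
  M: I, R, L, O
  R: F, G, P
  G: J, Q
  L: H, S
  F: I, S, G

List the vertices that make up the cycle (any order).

F, I, N, O, R

DFS with gray/black marking from O:
O gray
  N gray
    R gray
      F gray
        I gray
          J gray
          J black
          S gray
            K gray
              K→J: J black — skip
              H gray
              H black
            K black
          S black
          I→O: O is gray → back edge
Back edge closes the cycle O → N → R → F → I → O; its vertices are {F, I, N, O, R}.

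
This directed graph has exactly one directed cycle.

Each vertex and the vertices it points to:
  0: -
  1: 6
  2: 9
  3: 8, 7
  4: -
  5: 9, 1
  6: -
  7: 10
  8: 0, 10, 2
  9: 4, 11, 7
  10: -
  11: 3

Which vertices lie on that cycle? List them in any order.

DFS with gray/black marking from 9:
9 gray
  4 gray
  4 black
  11 gray
    3 gray
      8 gray
        0 gray
        0 black
        10 gray
        10 black
        2 gray
          2→9: 9 is gray → back edge
Back edge closes the cycle 9 → 11 → 3 → 8 → 2 → 9; its vertices are {2, 3, 8, 9, 11}.

2, 3, 8, 9, 11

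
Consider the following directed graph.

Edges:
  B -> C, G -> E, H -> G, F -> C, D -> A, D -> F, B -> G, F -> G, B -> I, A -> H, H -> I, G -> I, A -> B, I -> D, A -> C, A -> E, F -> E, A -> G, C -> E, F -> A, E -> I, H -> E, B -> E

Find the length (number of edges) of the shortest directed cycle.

For each vertex v, BFS finds the shortest path from v back to v.
The shortest such closed walk is D → A → G → I → D, length 4.

4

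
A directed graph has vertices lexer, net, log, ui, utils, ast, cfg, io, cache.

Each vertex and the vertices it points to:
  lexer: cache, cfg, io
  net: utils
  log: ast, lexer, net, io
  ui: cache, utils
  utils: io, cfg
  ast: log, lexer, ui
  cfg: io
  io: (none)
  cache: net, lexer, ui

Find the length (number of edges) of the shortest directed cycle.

2

For each vertex v, BFS finds the shortest path from v back to v.
The shortest such closed walk is ast → log → ast, length 2.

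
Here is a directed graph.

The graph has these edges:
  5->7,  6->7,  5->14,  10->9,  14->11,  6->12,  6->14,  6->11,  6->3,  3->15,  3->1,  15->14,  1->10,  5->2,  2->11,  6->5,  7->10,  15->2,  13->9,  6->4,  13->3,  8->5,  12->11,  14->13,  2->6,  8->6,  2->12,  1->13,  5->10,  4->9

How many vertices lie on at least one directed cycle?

8

A vertex is on a directed cycle iff it belongs to a strongly connected component of size ≥ 2 (or has a self-loop).
The vertices on cycles are {1, 2, 3, 5, 6, 13, 14, 15} — 8 in total.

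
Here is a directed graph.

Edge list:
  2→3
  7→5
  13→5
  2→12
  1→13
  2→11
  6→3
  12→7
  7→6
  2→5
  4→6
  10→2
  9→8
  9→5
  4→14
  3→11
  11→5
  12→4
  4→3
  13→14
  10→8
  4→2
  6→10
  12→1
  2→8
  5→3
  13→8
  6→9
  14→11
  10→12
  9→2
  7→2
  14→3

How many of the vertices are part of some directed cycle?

10

A vertex is on a directed cycle iff it belongs to a strongly connected component of size ≥ 2 (or has a self-loop).
The vertices on cycles are {2, 3, 4, 5, 6, 7, 9, 10, 11, 12} — 10 in total.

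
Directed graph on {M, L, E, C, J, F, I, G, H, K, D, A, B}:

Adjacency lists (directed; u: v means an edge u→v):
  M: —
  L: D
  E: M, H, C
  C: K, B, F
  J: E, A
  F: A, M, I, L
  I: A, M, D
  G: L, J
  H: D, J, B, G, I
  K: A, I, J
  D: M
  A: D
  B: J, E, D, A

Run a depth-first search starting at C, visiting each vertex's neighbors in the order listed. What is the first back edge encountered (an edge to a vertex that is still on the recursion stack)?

H->J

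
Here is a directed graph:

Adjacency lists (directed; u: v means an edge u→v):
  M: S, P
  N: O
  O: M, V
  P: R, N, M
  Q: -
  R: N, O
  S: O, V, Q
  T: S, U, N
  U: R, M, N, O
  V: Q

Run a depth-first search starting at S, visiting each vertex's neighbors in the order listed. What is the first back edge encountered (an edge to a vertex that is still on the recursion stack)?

M→S

DFS from S (visiting each vertex's neighbors in the order listed); mark gray on enter, black on exit:
S gray
  O gray
    M gray
      M→S: S is gray → back edge
First back edge: M → S.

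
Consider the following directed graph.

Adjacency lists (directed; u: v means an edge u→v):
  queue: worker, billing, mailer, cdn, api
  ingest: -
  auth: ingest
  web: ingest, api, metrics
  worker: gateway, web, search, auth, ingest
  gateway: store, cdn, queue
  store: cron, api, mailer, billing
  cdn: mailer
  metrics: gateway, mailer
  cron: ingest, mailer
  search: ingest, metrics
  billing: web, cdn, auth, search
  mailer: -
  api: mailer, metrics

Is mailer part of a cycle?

No

mailer lies on a cycle iff there is a path from mailer back to itself.
Exploring from mailer, it never reaches itself; equivalently, its strongly connected component is a singleton.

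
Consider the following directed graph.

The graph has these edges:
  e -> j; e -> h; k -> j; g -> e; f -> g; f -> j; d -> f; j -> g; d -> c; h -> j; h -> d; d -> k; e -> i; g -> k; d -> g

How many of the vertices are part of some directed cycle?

7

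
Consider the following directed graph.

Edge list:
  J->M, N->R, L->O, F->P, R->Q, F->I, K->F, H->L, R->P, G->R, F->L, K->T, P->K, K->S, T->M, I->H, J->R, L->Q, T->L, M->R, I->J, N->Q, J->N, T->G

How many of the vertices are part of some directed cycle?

A vertex is on a directed cycle iff it belongs to a strongly connected component of size ≥ 2 (or has a self-loop).
The vertices on cycles are {F, G, I, J, K, M, N, P, R, T} — 10 in total.

10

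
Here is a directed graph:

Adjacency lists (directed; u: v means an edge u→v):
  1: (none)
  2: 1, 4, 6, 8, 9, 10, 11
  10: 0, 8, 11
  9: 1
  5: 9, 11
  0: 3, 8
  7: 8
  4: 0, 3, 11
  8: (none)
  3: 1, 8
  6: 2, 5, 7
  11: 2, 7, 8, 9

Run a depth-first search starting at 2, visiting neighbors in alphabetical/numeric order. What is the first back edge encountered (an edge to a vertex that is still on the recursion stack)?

11→2

DFS from 2 (visiting neighbors in alphabetical/numeric order); mark gray on enter, black on exit:
2 gray
  1 gray
  1 black
  4 gray
    0 gray
      3 gray
        3→1: 1 black — skip
        8 gray
        8 black
      3 black
      0→8: 8 black — skip
    0 black
    4→3: 3 black — skip
    11 gray
      11→2: 2 is gray → back edge
First back edge: 11 → 2.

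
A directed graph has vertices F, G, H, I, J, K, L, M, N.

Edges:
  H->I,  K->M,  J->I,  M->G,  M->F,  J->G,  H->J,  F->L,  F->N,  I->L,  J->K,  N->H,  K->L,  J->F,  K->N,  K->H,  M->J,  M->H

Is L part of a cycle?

L lies on a cycle iff there is a path from L back to itself.
Exploring from L, it never reaches itself; equivalently, its strongly connected component is a singleton.

No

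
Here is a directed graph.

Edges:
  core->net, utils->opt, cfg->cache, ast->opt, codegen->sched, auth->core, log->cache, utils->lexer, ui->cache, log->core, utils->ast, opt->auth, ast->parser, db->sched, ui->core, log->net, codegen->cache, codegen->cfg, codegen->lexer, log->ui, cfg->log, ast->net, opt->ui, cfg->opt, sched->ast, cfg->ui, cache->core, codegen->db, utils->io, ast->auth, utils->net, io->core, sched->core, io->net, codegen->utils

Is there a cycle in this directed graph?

No

DFS with white/gray/black marking, starting from sched:
sched gray
  core gray
    net gray
    net black
  core black
  ast gray
    auth gray
      auth→core: core black — skip
    auth black
    parser gray
    parser black
    opt gray
      opt→auth: auth black — skip
      ui gray
        ui→core: core black — skip
        cache gray
          cache→core: core black — skip
        cache black
      ui black
    opt black
    ast→net: net black — skip
  ast black
sched black
codegen gray
  lexer gray
  lexer black
  db gray
    db→sched: sched black — skip
  db black
  codegen→cache: cache black — skip
  cfg gray
    cfg→ui: ui black — skip
    cfg→cache: cache black — skip
    cfg→opt: opt black — skip
    log gray
      log→net: net black — skip
      log→cache: cache black — skip
      log→core: core black — skip
      log→ui: ui black — skip
    log black
  cfg black
  utils gray
    utils→ast: ast black — skip
    utils→opt: opt black — skip
    utils→lexer: lexer black — skip
    utils→net: net black — skip
    io gray
      io→net: net black — skip
      io→core: core black — skip
    io black
  utils black
  codegen→sched: sched black — skip
codegen black
Every edge goes to a white or black vertex — no back edge, so the graph is acyclic.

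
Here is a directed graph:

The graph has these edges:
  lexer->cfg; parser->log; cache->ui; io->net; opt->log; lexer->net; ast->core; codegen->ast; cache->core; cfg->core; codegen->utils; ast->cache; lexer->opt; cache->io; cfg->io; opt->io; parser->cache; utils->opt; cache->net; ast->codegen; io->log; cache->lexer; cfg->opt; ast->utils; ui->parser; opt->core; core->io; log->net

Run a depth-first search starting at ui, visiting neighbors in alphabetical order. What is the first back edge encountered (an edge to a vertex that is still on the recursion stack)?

cache->ui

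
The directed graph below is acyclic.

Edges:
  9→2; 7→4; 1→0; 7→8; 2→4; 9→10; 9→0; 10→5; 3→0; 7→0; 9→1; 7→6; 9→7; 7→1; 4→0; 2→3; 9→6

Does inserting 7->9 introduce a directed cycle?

Yes

Adding 7→9 creates a cycle iff 9 can already reach 7.
Path from 9: 9 → 7.
So 9 → … → 7 → 9 is a cycle.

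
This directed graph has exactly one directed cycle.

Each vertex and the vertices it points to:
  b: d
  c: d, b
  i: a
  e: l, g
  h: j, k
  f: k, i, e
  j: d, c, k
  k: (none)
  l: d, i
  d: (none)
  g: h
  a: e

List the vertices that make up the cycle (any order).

a, e, i, l

DFS with gray/black marking from e:
e gray
  l gray
    d gray
    d black
    i gray
      a gray
        a→e: e is gray → back edge
Back edge closes the cycle e → l → i → a → e; its vertices are {a, e, i, l}.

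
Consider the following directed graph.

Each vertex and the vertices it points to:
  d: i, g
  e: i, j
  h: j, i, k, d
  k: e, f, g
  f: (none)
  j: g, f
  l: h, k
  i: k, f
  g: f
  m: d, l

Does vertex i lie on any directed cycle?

i is on a cycle iff i can reach itself via ≥1 edge.
i → k → e → i — yes.

Yes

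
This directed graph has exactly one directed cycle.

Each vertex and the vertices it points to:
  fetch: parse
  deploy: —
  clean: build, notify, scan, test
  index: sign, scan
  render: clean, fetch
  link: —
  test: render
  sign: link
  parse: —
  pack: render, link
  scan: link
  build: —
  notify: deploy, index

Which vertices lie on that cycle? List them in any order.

test, clean, render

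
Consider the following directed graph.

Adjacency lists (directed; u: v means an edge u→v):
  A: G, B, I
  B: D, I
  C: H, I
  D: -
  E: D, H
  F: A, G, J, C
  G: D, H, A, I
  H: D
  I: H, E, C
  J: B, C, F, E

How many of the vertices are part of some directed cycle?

A vertex is on a directed cycle iff it belongs to a strongly connected component of size ≥ 2 (or has a self-loop).
The vertices on cycles are {A, C, F, G, I, J} — 6 in total.

6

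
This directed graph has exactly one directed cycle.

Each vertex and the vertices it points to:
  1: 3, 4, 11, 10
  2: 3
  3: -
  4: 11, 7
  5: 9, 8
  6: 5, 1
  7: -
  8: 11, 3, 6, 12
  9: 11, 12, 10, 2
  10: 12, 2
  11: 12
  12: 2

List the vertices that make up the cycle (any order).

DFS with gray/black marking from 6:
6 gray
  5 gray
    9 gray
      11 gray
        12 gray
          2 gray
            3 gray
            3 black
          2 black
        12 black
      11 black
      9→12: 12 black — skip
      10 gray
        10→12: 12 black — skip
        10→2: 2 black — skip
      10 black
      9→2: 2 black — skip
    9 black
    8 gray
      8→11: 11 black — skip
      8→3: 3 black — skip
      8→6: 6 is gray → back edge
Back edge closes the cycle 6 → 5 → 8 → 6; its vertices are {5, 6, 8}.

5, 6, 8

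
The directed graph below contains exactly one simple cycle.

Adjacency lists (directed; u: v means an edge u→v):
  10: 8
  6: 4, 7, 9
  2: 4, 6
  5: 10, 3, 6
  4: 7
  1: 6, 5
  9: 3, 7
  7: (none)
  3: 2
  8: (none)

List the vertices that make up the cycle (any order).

2, 3, 6, 9

DFS with gray/black marking from 3:
3 gray
  2 gray
    4 gray
      7 gray
      7 black
    4 black
    6 gray
      6→4: 4 black — skip
      6→7: 7 black — skip
      9 gray
        9→3: 3 is gray → back edge
Back edge closes the cycle 3 → 2 → 6 → 9 → 3; its vertices are {2, 3, 6, 9}.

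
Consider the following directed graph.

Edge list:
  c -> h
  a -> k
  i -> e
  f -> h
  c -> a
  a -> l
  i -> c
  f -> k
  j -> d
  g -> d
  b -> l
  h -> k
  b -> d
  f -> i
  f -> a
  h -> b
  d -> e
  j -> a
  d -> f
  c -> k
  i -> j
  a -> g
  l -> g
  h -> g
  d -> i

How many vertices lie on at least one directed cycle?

A vertex is on a directed cycle iff it belongs to a strongly connected component of size ≥ 2 (or has a self-loop).
The vertices on cycles are {a, b, c, d, f, g, h, i, j, l} — 10 in total.

10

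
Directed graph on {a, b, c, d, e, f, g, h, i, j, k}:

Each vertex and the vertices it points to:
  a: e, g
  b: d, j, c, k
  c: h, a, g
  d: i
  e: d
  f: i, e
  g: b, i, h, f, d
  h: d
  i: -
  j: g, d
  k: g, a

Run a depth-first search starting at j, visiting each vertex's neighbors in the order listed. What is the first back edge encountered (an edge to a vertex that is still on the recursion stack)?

b→j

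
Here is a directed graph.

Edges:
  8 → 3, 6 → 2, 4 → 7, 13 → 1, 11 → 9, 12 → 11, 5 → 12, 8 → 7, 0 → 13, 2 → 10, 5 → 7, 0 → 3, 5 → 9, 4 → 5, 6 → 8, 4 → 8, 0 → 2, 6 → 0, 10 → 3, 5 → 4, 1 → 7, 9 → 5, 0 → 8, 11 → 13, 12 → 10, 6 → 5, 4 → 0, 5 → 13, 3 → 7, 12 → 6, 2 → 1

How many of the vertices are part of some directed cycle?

6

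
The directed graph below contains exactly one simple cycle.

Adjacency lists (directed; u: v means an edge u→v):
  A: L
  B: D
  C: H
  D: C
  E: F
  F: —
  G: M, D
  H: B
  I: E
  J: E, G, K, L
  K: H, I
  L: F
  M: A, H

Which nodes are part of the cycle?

B, C, D, H

DFS with gray/black marking from D:
D gray
  C gray
    H gray
      B gray
        B→D: D is gray → back edge
Back edge closes the cycle D → C → H → B → D; its vertices are {B, C, D, H}.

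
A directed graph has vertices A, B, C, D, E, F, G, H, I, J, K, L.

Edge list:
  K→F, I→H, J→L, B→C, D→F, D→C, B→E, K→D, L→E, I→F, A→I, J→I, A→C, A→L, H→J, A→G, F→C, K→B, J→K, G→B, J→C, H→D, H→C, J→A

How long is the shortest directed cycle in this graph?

3

For each vertex v, BFS finds the shortest path from v back to v.
The shortest such closed walk is H → J → I → H, length 3.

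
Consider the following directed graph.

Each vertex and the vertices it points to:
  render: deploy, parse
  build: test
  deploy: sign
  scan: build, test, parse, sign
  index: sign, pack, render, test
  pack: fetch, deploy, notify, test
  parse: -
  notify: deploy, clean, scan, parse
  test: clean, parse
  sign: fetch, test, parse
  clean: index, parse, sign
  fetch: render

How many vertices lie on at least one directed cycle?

A vertex is on a directed cycle iff it belongs to a strongly connected component of size ≥ 2 (or has a self-loop).
The vertices on cycles are {pack, scan, sign, test, build, clean, fetch, index, deploy, notify, render} — 11 in total.

11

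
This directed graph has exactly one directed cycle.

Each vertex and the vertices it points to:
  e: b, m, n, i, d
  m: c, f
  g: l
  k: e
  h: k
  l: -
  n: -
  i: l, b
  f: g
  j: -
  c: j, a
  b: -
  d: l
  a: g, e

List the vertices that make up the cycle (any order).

a, c, e, m

DFS with gray/black marking from e:
e gray
  b gray
  b black
  m gray
    c gray
      j gray
      j black
      a gray
        g gray
          l gray
          l black
        g black
        a→e: e is gray → back edge
Back edge closes the cycle e → m → c → a → e; its vertices are {a, c, e, m}.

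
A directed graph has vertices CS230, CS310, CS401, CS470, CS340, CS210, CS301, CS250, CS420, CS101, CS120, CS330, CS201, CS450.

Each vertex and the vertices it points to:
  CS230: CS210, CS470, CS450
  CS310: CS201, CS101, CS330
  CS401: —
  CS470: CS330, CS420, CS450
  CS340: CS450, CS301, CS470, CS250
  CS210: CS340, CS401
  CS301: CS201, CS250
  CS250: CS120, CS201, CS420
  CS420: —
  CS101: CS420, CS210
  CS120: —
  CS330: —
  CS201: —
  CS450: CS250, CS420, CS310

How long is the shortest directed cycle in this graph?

For each vertex v, BFS finds the shortest path from v back to v.
The shortest such closed walk is CS210 → CS340 → CS450 → CS310 → CS101 → CS210, length 5.

5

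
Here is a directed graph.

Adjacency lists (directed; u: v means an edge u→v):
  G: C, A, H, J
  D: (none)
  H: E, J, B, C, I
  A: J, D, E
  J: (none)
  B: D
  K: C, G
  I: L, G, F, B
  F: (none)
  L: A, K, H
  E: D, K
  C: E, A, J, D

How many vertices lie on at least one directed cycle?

8

A vertex is on a directed cycle iff it belongs to a strongly connected component of size ≥ 2 (or has a self-loop).
The vertices on cycles are {A, C, E, G, H, I, K, L} — 8 in total.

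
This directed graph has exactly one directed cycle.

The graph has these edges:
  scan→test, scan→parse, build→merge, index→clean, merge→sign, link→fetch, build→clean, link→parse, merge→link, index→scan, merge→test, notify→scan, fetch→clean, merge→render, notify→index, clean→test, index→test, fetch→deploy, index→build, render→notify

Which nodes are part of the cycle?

build, index, merge, notify, render

DFS with gray/black marking from merge:
merge gray
  link gray
    fetch gray
      deploy gray
      deploy black
      clean gray
        test gray
        test black
      clean black
    fetch black
    parse gray
    parse black
  link black
  render gray
    notify gray
      index gray
        index→clean: clean black — skip
        build gray
          build→clean: clean black — skip
          build→merge: merge is gray → back edge
Back edge closes the cycle merge → render → notify → index → build → merge; its vertices are {build, index, merge, notify, render}.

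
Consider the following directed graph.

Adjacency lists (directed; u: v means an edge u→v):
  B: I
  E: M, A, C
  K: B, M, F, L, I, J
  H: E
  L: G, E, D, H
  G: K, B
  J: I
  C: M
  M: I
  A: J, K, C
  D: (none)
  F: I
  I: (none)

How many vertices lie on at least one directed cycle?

A vertex is on a directed cycle iff it belongs to a strongly connected component of size ≥ 2 (or has a self-loop).
The vertices on cycles are {A, E, G, H, K, L} — 6 in total.

6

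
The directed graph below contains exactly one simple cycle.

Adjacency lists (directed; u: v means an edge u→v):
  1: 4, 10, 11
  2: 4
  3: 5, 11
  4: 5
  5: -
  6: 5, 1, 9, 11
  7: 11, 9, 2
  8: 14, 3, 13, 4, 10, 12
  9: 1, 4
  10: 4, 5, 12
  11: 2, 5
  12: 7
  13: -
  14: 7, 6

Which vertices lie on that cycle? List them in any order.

1, 7, 9, 10, 12

DFS with gray/black marking from 10:
10 gray
  4 gray
    5 gray
    5 black
  4 black
  10→5: 5 black — skip
  12 gray
    7 gray
      11 gray
        2 gray
          2→4: 4 black — skip
        2 black
        11→5: 5 black — skip
      11 black
      9 gray
        1 gray
          1→4: 4 black — skip
          1→10: 10 is gray → back edge
Back edge closes the cycle 10 → 12 → 7 → 9 → 1 → 10; its vertices are {1, 7, 9, 10, 12}.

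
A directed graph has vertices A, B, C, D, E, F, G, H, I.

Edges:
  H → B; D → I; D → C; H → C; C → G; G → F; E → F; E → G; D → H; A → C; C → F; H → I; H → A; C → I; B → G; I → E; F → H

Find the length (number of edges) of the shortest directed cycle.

3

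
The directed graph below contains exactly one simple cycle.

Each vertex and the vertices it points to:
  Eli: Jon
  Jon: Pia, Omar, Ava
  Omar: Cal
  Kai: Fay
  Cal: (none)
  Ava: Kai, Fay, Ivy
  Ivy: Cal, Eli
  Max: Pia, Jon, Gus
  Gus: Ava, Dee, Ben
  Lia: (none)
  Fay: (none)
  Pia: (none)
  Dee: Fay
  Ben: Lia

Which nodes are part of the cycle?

Ava, Eli, Ivy, Jon

DFS with gray/black marking from Jon:
Jon gray
  Pia gray
  Pia black
  Omar gray
    Cal gray
    Cal black
  Omar black
  Ava gray
    Kai gray
      Fay gray
      Fay black
    Kai black
    Ava→Fay: Fay black — skip
    Ivy gray
      Ivy→Cal: Cal black — skip
      Eli gray
        Eli→Jon: Jon is gray → back edge
Back edge closes the cycle Jon → Ava → Ivy → Eli → Jon; its vertices are {Ava, Eli, Ivy, Jon}.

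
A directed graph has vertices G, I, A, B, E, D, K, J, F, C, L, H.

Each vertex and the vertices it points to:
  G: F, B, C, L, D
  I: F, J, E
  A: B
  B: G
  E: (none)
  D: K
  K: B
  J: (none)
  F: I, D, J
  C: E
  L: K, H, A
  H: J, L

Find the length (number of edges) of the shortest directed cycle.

For each vertex v, BFS finds the shortest path from v back to v.
The shortest such closed walk is G → B → G, length 2.

2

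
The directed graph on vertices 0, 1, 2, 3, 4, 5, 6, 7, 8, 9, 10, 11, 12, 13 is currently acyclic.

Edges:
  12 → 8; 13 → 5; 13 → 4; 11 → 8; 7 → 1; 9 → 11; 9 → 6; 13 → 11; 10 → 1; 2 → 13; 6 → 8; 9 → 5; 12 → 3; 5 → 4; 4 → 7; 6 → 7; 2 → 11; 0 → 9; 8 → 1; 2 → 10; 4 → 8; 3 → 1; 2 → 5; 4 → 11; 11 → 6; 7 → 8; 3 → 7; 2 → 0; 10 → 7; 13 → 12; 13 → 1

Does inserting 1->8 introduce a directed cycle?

Yes

Adding 1→8 creates a cycle iff 8 can already reach 1.
Path from 8: 8 → 1.
So 8 → … → 1 → 8 is a cycle.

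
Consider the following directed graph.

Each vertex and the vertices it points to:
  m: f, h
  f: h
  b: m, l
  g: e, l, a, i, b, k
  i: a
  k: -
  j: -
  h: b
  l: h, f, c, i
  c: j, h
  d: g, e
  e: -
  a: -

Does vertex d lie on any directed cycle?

d lies on a cycle iff there is a path from d back to itself.
Exploring from d, it never reaches itself; equivalently, its strongly connected component is a singleton.

No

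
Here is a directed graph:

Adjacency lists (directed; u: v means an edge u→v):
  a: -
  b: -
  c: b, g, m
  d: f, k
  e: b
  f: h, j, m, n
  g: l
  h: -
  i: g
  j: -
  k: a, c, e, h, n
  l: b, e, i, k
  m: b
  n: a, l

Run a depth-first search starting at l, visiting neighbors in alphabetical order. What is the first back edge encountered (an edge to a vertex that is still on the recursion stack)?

g→l

DFS from l (visiting neighbors in alphabetical order); mark gray on enter, black on exit:
l gray
  b gray
  b black
  e gray
    e→b: b black — skip
  e black
  i gray
    g gray
      g→l: l is gray → back edge
First back edge: g → l.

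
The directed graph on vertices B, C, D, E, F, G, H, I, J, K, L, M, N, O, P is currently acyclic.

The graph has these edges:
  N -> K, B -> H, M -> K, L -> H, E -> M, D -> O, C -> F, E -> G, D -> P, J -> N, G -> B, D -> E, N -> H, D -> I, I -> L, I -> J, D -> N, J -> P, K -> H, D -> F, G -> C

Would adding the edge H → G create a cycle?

Yes

Adding H→G creates a cycle iff G can already reach H.
Path from G: G → B → H.
So G → … → H → G is a cycle.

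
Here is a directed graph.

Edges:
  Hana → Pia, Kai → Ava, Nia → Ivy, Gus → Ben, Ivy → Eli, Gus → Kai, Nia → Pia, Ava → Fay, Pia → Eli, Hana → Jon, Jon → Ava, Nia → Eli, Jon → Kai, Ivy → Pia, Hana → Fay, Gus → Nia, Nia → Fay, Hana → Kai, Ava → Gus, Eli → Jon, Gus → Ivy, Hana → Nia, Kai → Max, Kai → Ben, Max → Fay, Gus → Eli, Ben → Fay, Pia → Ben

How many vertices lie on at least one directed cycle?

8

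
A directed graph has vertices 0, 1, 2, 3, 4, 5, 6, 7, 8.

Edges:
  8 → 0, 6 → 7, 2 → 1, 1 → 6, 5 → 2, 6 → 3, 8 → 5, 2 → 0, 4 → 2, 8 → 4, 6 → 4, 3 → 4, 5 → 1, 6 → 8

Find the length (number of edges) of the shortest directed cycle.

4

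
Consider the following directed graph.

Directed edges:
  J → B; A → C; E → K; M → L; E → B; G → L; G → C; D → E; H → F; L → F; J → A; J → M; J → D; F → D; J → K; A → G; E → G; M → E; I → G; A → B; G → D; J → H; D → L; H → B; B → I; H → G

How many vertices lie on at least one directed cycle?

7

A vertex is on a directed cycle iff it belongs to a strongly connected component of size ≥ 2 (or has a self-loop).
The vertices on cycles are {B, D, E, F, G, I, L} — 7 in total.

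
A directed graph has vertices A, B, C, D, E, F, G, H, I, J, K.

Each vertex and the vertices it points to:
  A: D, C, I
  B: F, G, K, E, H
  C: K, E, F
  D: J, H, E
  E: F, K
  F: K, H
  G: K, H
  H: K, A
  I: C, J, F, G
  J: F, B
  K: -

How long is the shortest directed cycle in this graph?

For each vertex v, BFS finds the shortest path from v back to v.
The shortest such closed walk is A → D → H → A, length 3.

3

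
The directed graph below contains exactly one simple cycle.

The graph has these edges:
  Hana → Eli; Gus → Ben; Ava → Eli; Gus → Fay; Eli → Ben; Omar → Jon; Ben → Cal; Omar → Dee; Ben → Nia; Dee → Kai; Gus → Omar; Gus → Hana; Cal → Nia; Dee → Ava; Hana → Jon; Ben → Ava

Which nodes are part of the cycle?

Ava, Ben, Eli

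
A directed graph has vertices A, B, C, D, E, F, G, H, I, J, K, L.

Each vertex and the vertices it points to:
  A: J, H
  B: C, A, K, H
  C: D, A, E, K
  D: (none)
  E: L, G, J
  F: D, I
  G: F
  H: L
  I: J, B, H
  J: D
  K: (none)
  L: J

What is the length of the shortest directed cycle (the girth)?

6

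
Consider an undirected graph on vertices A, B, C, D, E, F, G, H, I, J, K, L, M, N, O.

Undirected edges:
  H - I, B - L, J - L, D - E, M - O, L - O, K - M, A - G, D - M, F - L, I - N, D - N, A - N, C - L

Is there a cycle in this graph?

No

DFS, tracking each vertex's parent; an edge to a visited non-parent vertex closes a cycle.
Start from B:
visit B (parent –)
  visit L (parent B)
    visit F (parent L)
      F–L: parent, skip
    visit O (parent L)
      visit M (parent O)
        visit K (parent M)
          K–M: parent, skip
        M–O: parent, skip
        visit D (parent M)
          visit E (parent D)
            E–D: parent, skip
          visit N (parent D)
            visit A (parent N)
              A–N: parent, skip
              visit G (parent A)
                G–A: parent, skip
            visit I (parent N)
              visit H (parent I)
                H–I: parent, skip
              I–N: parent, skip
            N–D: parent, skip
          D–M: parent, skip
      O–L: parent, skip
    L–B: parent, skip
    visit C (parent L)
      C–L: parent, skip
    visit J (parent L)
      J–L: parent, skip
No non-parent visited neighbor found — the graph is a forest.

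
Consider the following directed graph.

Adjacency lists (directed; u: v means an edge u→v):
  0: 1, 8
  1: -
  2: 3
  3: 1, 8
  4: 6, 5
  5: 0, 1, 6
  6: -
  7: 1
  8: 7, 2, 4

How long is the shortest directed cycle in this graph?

3

For each vertex v, BFS finds the shortest path from v back to v.
The shortest such closed walk is 8 → 2 → 3 → 8, length 3.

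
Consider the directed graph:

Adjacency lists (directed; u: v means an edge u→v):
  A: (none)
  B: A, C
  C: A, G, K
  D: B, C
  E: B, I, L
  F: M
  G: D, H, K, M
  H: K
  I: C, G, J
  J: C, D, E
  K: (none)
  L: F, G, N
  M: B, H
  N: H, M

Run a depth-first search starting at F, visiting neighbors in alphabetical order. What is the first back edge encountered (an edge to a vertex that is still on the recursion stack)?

D->B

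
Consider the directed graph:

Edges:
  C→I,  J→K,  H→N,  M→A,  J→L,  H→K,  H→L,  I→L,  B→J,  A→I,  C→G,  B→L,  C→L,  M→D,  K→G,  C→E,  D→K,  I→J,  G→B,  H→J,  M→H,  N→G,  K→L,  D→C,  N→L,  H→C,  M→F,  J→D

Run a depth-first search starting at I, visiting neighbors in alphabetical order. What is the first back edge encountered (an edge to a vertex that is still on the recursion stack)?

DFS from I (visiting neighbors in alphabetical order); mark gray on enter, black on exit:
I gray
  J gray
    D gray
      C gray
        E gray
        E black
        G gray
          B gray
            B→J: J is gray → back edge
First back edge: B → J.

B->J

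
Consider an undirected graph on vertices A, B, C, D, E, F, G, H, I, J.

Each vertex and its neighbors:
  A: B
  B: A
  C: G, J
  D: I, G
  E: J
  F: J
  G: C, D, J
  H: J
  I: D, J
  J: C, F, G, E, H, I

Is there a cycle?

DFS, tracking each vertex's parent; an edge to a visited non-parent vertex closes a cycle.
Start from I:
visit I (parent –)
  visit D (parent I)
    D–I: parent, skip
    visit G (parent D)
      visit C (parent G)
        C–G: parent, skip
        visit J (parent C)
          J–C: parent, skip
          visit F (parent J)
            F–J: parent, skip
          J–G: G visited and ≠ parent → cycle
Cycle: G – C – J – G.

Yes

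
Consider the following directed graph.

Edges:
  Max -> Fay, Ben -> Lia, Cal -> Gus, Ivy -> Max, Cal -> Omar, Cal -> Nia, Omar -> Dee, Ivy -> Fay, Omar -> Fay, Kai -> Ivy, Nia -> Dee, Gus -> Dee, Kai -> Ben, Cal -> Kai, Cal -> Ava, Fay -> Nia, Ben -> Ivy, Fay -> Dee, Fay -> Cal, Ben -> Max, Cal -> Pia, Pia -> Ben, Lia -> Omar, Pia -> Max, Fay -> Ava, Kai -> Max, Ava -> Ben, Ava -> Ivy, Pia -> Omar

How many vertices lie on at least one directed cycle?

A vertex is on a directed cycle iff it belongs to a strongly connected component of size ≥ 2 (or has a self-loop).
The vertices on cycles are {Ava, Ben, Cal, Fay, Ivy, Kai, Lia, Max, Pia, Omar} — 10 in total.

10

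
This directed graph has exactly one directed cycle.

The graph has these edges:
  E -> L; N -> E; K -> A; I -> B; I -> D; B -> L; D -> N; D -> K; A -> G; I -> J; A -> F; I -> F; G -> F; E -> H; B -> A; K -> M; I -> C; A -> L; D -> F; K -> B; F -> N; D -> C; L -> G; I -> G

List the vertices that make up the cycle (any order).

DFS with gray/black marking from N:
N gray
  E gray
    L gray
      G gray
        F gray
          F→N: N is gray → back edge
Back edge closes the cycle N → E → L → G → F → N; its vertices are {E, F, G, L, N}.

E, F, G, L, N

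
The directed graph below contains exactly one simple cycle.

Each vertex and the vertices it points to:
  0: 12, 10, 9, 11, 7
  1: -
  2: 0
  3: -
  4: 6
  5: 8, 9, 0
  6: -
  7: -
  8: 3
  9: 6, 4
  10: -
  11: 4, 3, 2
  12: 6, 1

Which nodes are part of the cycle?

0, 2, 11

DFS with gray/black marking from 0:
0 gray
  12 gray
    6 gray
    6 black
    1 gray
    1 black
  12 black
  10 gray
  10 black
  9 gray
    9→6: 6 black — skip
    4 gray
      4→6: 6 black — skip
    4 black
  9 black
  11 gray
    11→4: 4 black — skip
    3 gray
    3 black
    2 gray
      2→0: 0 is gray → back edge
Back edge closes the cycle 0 → 11 → 2 → 0; its vertices are {0, 2, 11}.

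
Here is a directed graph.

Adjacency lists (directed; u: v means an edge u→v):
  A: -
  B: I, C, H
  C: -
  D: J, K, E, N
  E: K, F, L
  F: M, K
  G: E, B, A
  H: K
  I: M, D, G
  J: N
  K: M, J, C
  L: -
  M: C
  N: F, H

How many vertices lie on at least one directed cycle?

8

A vertex is on a directed cycle iff it belongs to a strongly connected component of size ≥ 2 (or has a self-loop).
The vertices on cycles are {B, F, G, H, I, J, K, N} — 8 in total.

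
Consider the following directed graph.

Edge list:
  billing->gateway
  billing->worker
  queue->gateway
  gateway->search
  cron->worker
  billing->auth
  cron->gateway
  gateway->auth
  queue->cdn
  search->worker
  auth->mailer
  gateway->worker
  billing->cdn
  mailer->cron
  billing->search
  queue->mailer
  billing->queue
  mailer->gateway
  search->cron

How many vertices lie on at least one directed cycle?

A vertex is on a directed cycle iff it belongs to a strongly connected component of size ≥ 2 (or has a self-loop).
The vertices on cycles are {auth, cron, mailer, search, gateway} — 5 in total.

5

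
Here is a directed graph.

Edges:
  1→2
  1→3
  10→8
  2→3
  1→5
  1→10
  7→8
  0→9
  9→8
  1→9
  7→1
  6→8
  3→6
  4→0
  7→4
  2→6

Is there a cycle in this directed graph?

DFS with white/gray/black marking, starting from 5:
5 gray
5 black
0 gray
  9 gray
    8 gray
    8 black
  9 black
0 black
1 gray
  10 gray
    10→8: 8 black — skip
  10 black
  1→5: 5 black — skip
  3 gray
    6 gray
      6→8: 8 black — skip
    6 black
  3 black
  2 gray
    2→6: 6 black — skip
    2→3: 3 black — skip
  2 black
  1→9: 9 black — skip
1 black
4 gray
  4→0: 0 black — skip
4 black
7 gray
  7→1: 1 black — skip
  7→4: 4 black — skip
  7→8: 8 black — skip
7 black
Every edge goes to a white or black vertex — no back edge, so the graph is acyclic.

No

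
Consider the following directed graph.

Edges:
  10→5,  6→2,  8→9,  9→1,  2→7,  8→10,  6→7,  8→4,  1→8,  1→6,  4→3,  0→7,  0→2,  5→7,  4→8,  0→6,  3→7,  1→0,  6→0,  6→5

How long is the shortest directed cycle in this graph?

For each vertex v, BFS finds the shortest path from v back to v.
The shortest such closed walk is 4 → 8 → 4, length 2.

2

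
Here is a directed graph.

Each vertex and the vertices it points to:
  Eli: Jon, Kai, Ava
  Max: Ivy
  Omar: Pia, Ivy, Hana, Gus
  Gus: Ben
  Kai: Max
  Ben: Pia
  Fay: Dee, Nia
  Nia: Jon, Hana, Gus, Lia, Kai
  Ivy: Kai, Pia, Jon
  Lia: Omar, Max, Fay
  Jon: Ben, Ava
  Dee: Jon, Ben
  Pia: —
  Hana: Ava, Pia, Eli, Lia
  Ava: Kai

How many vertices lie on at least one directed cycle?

A vertex is on a directed cycle iff it belongs to a strongly connected component of size ≥ 2 (or has a self-loop).
The vertices on cycles are {Ava, Fay, Ivy, Jon, Kai, Lia, Max, Nia, Hana, Omar} — 10 in total.

10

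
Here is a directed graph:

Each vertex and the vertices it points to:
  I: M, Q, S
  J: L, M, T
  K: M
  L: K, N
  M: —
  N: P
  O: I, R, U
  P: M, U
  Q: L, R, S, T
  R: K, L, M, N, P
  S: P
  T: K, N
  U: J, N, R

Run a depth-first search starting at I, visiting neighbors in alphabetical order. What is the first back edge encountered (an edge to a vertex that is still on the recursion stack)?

J->L

DFS from I (visiting neighbors in alphabetical order); mark gray on enter, black on exit:
I gray
  M gray
  M black
  Q gray
    L gray
      K gray
        K→M: M black — skip
      K black
      N gray
        P gray
          P→M: M black — skip
          U gray
            J gray
              J→L: L is gray → back edge
First back edge: J → L.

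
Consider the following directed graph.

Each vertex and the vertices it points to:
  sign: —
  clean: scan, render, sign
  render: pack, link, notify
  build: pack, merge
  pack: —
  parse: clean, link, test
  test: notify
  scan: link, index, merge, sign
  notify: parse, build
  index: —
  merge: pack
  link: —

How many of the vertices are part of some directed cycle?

5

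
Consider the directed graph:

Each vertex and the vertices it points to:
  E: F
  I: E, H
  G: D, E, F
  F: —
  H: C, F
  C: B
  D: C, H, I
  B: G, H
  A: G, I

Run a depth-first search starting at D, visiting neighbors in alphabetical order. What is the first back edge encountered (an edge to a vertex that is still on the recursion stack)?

G->D

DFS from D (visiting neighbors in alphabetical order); mark gray on enter, black on exit:
D gray
  C gray
    B gray
      G gray
        G→D: D is gray → back edge
First back edge: G → D.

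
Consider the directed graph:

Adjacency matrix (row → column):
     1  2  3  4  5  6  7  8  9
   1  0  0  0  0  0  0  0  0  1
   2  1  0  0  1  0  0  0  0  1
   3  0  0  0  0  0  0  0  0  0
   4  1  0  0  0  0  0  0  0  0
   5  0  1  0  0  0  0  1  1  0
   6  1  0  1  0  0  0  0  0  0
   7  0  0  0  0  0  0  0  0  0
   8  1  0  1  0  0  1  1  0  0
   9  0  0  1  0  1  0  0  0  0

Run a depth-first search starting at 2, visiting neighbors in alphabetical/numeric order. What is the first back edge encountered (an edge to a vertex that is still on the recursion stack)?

5→2

DFS from 2 (visiting neighbors in alphabetical/numeric order); mark gray on enter, black on exit:
2 gray
  1 gray
    9 gray
      3 gray
      3 black
      5 gray
        5→2: 2 is gray → back edge
First back edge: 5 → 2.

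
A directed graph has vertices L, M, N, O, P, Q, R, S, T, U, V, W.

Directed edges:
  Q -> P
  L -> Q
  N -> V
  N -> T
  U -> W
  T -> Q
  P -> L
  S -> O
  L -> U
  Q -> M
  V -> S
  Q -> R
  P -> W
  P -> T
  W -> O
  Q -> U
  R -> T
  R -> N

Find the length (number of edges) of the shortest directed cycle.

3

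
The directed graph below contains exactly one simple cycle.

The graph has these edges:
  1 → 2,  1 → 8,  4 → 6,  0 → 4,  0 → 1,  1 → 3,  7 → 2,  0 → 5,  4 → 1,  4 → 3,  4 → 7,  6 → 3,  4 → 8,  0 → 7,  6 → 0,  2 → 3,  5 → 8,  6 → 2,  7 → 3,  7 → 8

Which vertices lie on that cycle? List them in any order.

DFS with gray/black marking from 0:
0 gray
  1 gray
    3 gray
    3 black
    8 gray
    8 black
    2 gray
      2→3: 3 black — skip
    2 black
  1 black
  5 gray
    5→8: 8 black — skip
  5 black
  7 gray
    7→3: 3 black — skip
    7→8: 8 black — skip
    7→2: 2 black — skip
  7 black
  4 gray
    6 gray
      6→0: 0 is gray → back edge
Back edge closes the cycle 0 → 4 → 6 → 0; its vertices are {0, 4, 6}.

0, 4, 6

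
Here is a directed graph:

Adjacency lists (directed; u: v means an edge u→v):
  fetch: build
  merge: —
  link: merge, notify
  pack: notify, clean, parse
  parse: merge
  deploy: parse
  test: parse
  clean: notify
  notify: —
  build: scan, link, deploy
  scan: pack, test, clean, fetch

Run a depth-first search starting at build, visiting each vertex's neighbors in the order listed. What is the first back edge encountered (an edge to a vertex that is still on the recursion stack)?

fetch->build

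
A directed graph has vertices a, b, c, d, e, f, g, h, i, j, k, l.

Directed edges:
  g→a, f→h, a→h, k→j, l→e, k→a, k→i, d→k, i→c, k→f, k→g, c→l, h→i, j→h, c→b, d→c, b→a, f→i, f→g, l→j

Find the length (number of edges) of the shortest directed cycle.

For each vertex v, BFS finds the shortest path from v back to v.
The shortest such closed walk is c → b → a → h → i → c, length 5.

5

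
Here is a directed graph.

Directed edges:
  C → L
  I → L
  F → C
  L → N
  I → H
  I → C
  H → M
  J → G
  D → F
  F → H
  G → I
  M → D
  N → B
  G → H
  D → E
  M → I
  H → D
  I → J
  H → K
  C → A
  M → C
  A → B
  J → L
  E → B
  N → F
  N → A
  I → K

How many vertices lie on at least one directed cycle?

A vertex is on a directed cycle iff it belongs to a strongly connected component of size ≥ 2 (or has a self-loop).
The vertices on cycles are {C, D, F, G, H, I, J, L, M, N} — 10 in total.

10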